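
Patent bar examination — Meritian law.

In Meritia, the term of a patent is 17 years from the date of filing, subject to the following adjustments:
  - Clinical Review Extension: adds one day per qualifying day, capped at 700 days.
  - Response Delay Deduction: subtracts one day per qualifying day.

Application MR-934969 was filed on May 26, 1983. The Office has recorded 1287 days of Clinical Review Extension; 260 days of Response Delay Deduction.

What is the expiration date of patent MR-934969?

August 9, 2001

Base term: filing date + 17 years → 26 May 2000.
Clinical Review Extension: 1287 days claimed exceeds the 700-day cap, so +700 days → 26 April 2002.
Response Delay Deduction: −260 days → 9 August 2001.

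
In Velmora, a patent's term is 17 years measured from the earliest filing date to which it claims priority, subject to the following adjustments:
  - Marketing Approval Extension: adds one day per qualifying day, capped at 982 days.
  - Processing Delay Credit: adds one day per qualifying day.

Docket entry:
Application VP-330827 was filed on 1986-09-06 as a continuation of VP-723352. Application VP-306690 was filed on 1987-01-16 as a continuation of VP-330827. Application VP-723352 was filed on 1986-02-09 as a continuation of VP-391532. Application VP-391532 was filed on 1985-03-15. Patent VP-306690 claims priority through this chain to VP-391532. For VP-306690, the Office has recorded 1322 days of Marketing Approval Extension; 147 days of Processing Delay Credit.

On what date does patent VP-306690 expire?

Earliest priority filing: 15 March 1985.
Base term: 15 March 1985 + 17 years → 15 March 2002.
Marketing Approval Extension: 1322 days claimed exceeds the 982-day cap, so +982 days → 21 November 2004.
Processing Delay Credit: +147 days → 17 April 2005.

2005-04-17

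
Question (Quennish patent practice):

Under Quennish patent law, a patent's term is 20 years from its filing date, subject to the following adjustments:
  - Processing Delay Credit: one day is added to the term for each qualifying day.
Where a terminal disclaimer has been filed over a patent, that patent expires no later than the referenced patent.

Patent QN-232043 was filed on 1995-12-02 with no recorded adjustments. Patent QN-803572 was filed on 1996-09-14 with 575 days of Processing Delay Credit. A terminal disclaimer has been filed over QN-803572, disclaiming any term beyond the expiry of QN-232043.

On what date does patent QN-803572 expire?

Natural term of QN-803572:
  Base: filing + 20 years → 14 September 2016.
  Processing Delay Credit: +575 days → 12 April 2018.
Expiry of referenced patent QN-232043:
  Base: filing + 20 years → 2 December 2015.
Terminal disclaimer: QN-803572 expires on the earlier of 12 April 2018 and 2 December 2015.

2015-12-02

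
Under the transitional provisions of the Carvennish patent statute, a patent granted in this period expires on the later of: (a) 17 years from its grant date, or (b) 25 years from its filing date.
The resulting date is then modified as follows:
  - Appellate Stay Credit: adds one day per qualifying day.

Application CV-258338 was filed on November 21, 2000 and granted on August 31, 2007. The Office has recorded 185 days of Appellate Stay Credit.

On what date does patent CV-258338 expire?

May 25, 2026

(a) grant + 17 years → 31 August 2024.
(b) filing + 25 years → 21 November 2025.
Later of the two: 21 November 2025.
Appellate Stay Credit: +185 days → 25 May 2026.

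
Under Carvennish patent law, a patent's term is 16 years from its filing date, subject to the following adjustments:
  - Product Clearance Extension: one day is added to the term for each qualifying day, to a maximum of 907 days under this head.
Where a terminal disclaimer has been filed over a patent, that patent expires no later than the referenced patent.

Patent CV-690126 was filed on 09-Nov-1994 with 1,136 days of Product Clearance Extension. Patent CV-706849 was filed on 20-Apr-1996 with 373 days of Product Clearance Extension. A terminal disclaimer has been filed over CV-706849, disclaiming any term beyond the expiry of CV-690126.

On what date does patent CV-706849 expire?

Natural term of CV-706849:
  Base: filing + 16 years → 20 April 2012.
  Product Clearance Extension: 373 days (within the 907-day cap) → +373 days → 28 April 2013.
Expiry of referenced patent CV-690126:
  Base: filing + 16 years → 9 November 2010.
  Product Clearance Extension: 1136 days claimed exceeds the 907-day cap, so +907 days → 4 May 2013.
Terminal disclaimer: CV-706849 expires on the earlier of 28 April 2013 and 4 May 2013.

2013-04-28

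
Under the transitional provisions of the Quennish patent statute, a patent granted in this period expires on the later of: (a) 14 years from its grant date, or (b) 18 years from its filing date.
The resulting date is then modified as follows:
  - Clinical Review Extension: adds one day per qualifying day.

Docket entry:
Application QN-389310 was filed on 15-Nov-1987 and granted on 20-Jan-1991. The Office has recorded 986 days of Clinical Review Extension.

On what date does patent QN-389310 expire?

2008-07-28

(a) grant + 14 years → 20 January 2005.
(b) filing + 18 years → 15 November 2005.
Later of the two: 15 November 2005.
Clinical Review Extension: +986 days → 28 July 2008.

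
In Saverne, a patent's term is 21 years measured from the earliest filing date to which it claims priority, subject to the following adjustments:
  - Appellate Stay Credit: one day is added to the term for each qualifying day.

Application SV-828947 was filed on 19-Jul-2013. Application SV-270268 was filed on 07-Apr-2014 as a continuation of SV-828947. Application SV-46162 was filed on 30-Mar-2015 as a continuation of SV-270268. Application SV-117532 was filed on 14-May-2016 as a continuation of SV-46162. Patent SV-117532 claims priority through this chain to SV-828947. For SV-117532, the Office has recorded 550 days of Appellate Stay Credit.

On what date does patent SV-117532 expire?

2036-01-20

Earliest priority filing: 19 July 2013.
Base term: 19 July 2013 + 21 years → 19 July 2034.
Appellate Stay Credit: +550 days → 20 January 2036.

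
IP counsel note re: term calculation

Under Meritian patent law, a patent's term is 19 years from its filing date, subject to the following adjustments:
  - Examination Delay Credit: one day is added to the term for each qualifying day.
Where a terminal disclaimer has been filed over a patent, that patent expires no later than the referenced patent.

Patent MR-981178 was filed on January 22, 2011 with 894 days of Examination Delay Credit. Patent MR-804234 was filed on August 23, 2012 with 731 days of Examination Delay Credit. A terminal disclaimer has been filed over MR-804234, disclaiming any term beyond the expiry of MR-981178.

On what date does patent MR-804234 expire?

Natural term of MR-804234:
  Base: filing + 19 years → 23 August 2031.
  Examination Delay Credit: +731 days → 23 August 2033.
Expiry of referenced patent MR-981178:
  Base: filing + 19 years → 22 January 2030.
  Examination Delay Credit: +894 days → 4 July 2032.
Terminal disclaimer: MR-804234 expires on the earlier of 23 August 2033 and 4 July 2032.

July 4, 2032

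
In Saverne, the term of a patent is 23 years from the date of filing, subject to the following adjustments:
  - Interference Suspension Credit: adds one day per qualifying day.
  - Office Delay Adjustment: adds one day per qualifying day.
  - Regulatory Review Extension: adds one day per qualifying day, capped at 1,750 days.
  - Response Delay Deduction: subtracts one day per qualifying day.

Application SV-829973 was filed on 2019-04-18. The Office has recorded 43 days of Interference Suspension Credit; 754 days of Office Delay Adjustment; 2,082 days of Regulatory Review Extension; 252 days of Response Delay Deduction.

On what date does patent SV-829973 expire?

July 30, 2048

Base term: filing date + 23 years → 18 April 2042.
Interference Suspension Credit: +43 days → 31 May 2042.
Office Delay Adjustment: +754 days → 23 June 2044.
Regulatory Review Extension: 2082 days claimed exceeds the 1750-day cap, so +1750 days → 8 April 2049.
Response Delay Deduction: −252 days → 30 July 2048.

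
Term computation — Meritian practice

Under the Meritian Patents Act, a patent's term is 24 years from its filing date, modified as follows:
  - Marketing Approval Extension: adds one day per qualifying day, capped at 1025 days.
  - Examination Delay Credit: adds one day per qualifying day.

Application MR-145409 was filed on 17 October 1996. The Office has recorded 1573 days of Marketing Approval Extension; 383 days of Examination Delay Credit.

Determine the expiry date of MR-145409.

Base term: filing date + 24 years → 17 October 2020.
Marketing Approval Extension: 1573 days claimed exceeds the 1025-day cap, so +1025 days → 8 August 2023.
Examination Delay Credit: +383 days → 25 August 2024.

August 25, 2024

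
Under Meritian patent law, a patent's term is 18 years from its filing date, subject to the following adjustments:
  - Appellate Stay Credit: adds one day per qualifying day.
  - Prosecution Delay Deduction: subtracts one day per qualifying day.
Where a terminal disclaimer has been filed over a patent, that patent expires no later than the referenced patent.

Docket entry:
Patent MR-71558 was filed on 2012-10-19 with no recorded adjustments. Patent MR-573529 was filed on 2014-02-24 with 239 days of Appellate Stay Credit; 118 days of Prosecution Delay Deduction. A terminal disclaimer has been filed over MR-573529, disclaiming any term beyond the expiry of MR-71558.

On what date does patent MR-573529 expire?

2030-10-19

Natural term of MR-573529:
  Base: filing + 18 years → 24 February 2032.
  Appellate Stay Credit: +239 days → 20 October 2032.
  Prosecution Delay Deduction: −118 days → 24 June 2032.
Expiry of referenced patent MR-71558:
  Base: filing + 18 years → 19 October 2030.
Terminal disclaimer: MR-573529 expires on the earlier of 24 June 2032 and 19 October 2030.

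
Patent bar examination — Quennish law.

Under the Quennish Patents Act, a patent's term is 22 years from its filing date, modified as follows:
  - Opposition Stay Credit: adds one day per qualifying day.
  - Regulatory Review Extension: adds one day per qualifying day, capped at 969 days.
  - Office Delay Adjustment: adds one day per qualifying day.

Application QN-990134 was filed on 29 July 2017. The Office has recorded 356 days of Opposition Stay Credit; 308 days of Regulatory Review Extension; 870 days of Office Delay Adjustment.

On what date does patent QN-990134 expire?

Base term: filing date + 22 years → 29 July 2039.
Opposition Stay Credit: +356 days → 19 July 2040.
Regulatory Review Extension: 308 days (within the 969-day cap) → +308 days → 23 May 2041.
Office Delay Adjustment: +870 days → 10 October 2043.

October 10, 2043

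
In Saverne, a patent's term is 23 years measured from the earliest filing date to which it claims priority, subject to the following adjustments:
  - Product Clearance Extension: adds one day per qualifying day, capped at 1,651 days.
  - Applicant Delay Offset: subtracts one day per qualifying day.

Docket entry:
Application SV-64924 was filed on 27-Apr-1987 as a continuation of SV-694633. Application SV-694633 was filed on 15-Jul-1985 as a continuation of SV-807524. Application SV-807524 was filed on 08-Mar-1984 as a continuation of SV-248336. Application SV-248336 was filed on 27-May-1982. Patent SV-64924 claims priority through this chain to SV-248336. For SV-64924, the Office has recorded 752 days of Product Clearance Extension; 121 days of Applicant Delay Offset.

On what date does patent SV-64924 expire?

February 17, 2007

Earliest priority filing: 27 May 1982.
Base term: 27 May 1982 + 23 years → 27 May 2005.
Product Clearance Extension: 752 days (within the 1651-day cap) → +752 days → 18 June 2007.
Applicant Delay Offset: −121 days → 17 February 2007.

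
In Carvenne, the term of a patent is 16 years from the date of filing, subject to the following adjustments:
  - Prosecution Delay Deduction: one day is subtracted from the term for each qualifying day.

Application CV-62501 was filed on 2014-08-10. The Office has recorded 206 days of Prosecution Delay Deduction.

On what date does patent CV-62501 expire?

Base term: filing date + 16 years → 10 August 2030.
Prosecution Delay Deduction: −206 days → 16 January 2030.

2030-01-16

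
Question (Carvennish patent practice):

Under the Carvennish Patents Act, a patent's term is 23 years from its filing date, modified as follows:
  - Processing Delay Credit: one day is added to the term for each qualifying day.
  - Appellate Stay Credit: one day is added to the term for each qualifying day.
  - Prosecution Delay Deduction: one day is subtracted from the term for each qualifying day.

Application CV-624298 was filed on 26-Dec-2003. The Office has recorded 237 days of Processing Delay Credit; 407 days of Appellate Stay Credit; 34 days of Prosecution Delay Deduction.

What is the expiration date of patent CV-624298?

Base term: filing date + 23 years → 26 December 2026.
Processing Delay Credit: +237 days → 20 August 2027.
Appellate Stay Credit: +407 days → 30 September 2028.
Prosecution Delay Deduction: −34 days → 27 August 2028.

2028-08-27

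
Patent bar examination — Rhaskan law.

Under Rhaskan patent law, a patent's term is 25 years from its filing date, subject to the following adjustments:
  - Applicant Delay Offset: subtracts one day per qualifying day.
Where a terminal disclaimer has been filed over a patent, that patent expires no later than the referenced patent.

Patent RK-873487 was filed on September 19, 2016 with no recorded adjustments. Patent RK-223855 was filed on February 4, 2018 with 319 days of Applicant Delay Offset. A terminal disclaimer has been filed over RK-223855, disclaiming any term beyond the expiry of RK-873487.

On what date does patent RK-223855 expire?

September 19, 2041

Natural term of RK-223855:
  Base: filing + 25 years → 4 February 2043.
  Applicant Delay Offset: −319 days → 22 March 2042.
Expiry of referenced patent RK-873487:
  Base: filing + 25 years → 19 September 2041.
Terminal disclaimer: RK-223855 expires on the earlier of 22 March 2042 and 19 September 2041.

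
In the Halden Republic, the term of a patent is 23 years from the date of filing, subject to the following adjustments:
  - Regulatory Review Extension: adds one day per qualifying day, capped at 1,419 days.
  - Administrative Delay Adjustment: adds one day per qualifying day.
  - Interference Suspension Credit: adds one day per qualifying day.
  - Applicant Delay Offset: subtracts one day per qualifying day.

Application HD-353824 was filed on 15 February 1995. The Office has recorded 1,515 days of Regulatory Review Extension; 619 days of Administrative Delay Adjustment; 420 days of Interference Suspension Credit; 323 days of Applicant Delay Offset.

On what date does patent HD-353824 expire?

Base term: filing date + 23 years → 15 February 2018.
Regulatory Review Extension: 1515 days claimed exceeds the 1419-day cap, so +1419 days → 4 January 2022.
Administrative Delay Adjustment: +619 days → 15 September 2023.
Interference Suspension Credit: +420 days → 8 November 2024.
Applicant Delay Offset: −323 days → 21 December 2023.

2023-12-21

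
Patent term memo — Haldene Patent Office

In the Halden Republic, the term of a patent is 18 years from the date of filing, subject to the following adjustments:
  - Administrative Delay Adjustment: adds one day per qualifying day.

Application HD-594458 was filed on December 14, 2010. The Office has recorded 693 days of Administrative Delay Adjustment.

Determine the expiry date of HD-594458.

Base term: filing date + 18 years → 14 December 2028.
Administrative Delay Adjustment: +693 days → 7 November 2030.

2030-11-07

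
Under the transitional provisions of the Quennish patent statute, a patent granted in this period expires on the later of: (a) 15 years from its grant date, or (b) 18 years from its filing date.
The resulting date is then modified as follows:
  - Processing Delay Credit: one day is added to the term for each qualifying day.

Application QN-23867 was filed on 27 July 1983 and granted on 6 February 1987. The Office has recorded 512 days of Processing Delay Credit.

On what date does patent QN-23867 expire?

July 3, 2003

(a) grant + 15 years → 6 February 2002.
(b) filing + 18 years → 27 July 2001.
Later of the two: 6 February 2002.
Processing Delay Credit: +512 days → 3 July 2003.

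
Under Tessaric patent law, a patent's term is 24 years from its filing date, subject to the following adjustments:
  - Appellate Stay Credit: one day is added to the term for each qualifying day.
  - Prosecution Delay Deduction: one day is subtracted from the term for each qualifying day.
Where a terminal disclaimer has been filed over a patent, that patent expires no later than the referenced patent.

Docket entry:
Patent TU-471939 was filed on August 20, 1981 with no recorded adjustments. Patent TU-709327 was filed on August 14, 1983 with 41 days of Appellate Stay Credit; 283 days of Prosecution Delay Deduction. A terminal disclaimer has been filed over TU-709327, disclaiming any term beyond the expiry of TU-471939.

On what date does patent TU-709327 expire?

2005-08-20

Natural term of TU-709327:
  Base: filing + 24 years → 14 August 2007.
  Appellate Stay Credit: +41 days → 24 September 2007.
  Prosecution Delay Deduction: −283 days → 15 December 2006.
Expiry of referenced patent TU-471939:
  Base: filing + 24 years → 20 August 2005.
Terminal disclaimer: TU-709327 expires on the earlier of 15 December 2006 and 20 August 2005.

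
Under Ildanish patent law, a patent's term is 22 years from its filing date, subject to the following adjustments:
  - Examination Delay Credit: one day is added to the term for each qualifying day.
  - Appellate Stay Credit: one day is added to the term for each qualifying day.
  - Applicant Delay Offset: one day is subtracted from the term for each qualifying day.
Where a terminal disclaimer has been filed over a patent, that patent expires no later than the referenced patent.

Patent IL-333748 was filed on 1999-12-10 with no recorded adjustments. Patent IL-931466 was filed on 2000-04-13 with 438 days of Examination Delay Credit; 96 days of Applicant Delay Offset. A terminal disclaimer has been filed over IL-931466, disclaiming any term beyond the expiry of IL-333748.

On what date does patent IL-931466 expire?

December 10, 2021

Natural term of IL-931466:
  Base: filing + 22 years → 13 April 2022.
  Examination Delay Credit: +438 days → 25 June 2023.
  Applicant Delay Offset: −96 days → 21 March 2023.
Expiry of referenced patent IL-333748:
  Base: filing + 22 years → 10 December 2021.
Terminal disclaimer: IL-931466 expires on the earlier of 21 March 2023 and 10 December 2021.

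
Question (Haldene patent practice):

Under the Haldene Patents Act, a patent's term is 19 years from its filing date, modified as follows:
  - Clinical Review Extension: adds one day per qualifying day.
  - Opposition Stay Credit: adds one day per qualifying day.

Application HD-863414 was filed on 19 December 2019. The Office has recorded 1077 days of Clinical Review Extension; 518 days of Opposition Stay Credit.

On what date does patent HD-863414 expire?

May 2, 2043

Base term: filing date + 19 years → 19 December 2038.
Clinical Review Extension: +1077 days → 30 November 2041.
Opposition Stay Credit: +518 days → 2 May 2043.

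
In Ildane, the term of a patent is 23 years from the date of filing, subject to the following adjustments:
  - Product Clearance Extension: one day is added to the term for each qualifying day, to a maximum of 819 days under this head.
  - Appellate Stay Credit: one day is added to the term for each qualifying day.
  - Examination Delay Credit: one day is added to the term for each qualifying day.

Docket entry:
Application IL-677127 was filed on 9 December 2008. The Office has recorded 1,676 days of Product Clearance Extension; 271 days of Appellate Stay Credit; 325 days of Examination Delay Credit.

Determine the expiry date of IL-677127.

2035-10-24

Base term: filing date + 23 years → 9 December 2031.
Product Clearance Extension: 1676 days claimed exceeds the 819-day cap, so +819 days → 7 March 2034.
Appellate Stay Credit: +271 days → 3 December 2034.
Examination Delay Credit: +325 days → 24 October 2035.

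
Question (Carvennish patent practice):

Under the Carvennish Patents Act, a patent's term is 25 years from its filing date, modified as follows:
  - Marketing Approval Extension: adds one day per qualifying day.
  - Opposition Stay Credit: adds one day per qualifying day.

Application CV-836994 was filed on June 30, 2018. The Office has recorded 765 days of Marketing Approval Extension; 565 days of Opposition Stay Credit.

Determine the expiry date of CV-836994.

2047-02-19

Base term: filing date + 25 years → 30 June 2043.
Marketing Approval Extension: +765 days → 3 August 2045.
Opposition Stay Credit: +565 days → 19 February 2047.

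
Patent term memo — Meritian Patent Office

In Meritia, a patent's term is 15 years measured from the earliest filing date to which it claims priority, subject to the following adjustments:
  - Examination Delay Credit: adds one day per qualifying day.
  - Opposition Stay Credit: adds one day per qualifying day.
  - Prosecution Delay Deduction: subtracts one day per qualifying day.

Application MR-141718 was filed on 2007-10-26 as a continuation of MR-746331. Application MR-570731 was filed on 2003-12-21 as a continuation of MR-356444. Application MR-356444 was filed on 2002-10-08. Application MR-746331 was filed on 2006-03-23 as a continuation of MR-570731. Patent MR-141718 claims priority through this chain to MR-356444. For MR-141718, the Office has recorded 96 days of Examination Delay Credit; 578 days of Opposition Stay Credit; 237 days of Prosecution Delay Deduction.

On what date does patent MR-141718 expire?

December 19, 2018

Earliest priority filing: 8 October 2002.
Base term: 8 October 2002 + 15 years → 8 October 2017.
Examination Delay Credit: +96 days → 12 January 2018.
Opposition Stay Credit: +578 days → 13 August 2019.
Prosecution Delay Deduction: −237 days → 19 December 2018.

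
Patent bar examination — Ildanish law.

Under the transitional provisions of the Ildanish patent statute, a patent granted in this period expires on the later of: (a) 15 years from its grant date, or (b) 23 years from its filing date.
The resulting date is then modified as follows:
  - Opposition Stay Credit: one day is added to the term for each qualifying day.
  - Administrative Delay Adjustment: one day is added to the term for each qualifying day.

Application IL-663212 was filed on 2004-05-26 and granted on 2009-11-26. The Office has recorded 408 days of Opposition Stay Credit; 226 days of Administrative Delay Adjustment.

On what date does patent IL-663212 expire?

February 18, 2029

(a) grant + 15 years → 26 November 2024.
(b) filing + 23 years → 26 May 2027.
Later of the two: 26 May 2027.
Opposition Stay Credit: +408 days → 7 July 2028.
Administrative Delay Adjustment: +226 days → 18 February 2029.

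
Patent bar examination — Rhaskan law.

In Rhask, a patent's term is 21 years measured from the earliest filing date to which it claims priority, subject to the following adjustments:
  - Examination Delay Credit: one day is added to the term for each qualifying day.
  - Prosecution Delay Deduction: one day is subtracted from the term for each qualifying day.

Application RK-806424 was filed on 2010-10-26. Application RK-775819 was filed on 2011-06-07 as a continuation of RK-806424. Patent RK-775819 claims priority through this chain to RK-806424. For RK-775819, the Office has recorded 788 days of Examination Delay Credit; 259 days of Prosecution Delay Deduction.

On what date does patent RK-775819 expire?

Earliest priority filing: 26 October 2010.
Base term: 26 October 2010 + 21 years → 26 October 2031.
Examination Delay Credit: +788 days → 22 December 2033.
Prosecution Delay Deduction: −259 days → 7 April 2033.

2033-04-07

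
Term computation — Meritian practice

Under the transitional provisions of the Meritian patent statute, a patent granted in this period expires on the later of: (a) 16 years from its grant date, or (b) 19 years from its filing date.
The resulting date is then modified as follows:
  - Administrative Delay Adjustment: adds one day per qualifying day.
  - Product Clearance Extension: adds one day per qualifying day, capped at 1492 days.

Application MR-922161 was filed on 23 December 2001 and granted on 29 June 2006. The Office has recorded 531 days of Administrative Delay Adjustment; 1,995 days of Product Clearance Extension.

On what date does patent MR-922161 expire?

January 12, 2028

(a) grant + 16 years → 29 June 2022.
(b) filing + 19 years → 23 December 2020.
Later of the two: 29 June 2022.
Administrative Delay Adjustment: +531 days → 12 December 2023.
Product Clearance Extension: 1995 days claimed exceeds the 1492-day cap, so +1492 days → 12 January 2028.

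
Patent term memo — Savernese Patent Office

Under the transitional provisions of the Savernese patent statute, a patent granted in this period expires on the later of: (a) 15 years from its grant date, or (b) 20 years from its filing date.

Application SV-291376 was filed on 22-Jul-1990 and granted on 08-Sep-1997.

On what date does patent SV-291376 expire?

2012-09-08

(a) grant + 15 years → 8 September 2012.
(b) filing + 20 years → 22 July 2010.
Later of the two: 8 September 2012.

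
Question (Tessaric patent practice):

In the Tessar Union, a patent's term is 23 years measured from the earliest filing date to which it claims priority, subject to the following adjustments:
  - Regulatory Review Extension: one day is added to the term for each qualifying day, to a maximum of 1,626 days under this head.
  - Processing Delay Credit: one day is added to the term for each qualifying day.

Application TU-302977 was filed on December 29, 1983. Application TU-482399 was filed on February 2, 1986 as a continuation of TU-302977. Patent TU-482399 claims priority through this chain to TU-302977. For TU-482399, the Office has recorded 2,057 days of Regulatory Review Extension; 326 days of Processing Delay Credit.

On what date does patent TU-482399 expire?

Earliest priority filing: 29 December 1983.
Base term: 29 December 1983 + 23 years → 29 December 2006.
Regulatory Review Extension: 2057 days claimed exceeds the 1626-day cap, so +1626 days → 12 June 2011.
Processing Delay Credit: +326 days → 3 May 2012.

2012-05-03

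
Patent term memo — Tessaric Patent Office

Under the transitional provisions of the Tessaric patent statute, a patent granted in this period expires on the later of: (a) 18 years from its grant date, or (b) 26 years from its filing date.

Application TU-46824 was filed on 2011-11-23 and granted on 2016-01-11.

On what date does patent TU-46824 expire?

November 23, 2037

(a) grant + 18 years → 11 January 2034.
(b) filing + 26 years → 23 November 2037.
Later of the two: 23 November 2037.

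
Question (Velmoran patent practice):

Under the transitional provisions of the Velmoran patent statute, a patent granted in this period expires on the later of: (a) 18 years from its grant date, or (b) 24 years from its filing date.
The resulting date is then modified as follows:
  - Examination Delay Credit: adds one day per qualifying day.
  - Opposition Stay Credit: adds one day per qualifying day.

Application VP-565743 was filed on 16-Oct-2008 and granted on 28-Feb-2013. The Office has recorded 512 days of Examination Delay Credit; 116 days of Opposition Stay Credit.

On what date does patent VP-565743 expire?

July 6, 2034

(a) grant + 18 years → 28 February 2031.
(b) filing + 24 years → 16 October 2032.
Later of the two: 16 October 2032.
Examination Delay Credit: +512 days → 12 March 2034.
Opposition Stay Credit: +116 days → 6 July 2034.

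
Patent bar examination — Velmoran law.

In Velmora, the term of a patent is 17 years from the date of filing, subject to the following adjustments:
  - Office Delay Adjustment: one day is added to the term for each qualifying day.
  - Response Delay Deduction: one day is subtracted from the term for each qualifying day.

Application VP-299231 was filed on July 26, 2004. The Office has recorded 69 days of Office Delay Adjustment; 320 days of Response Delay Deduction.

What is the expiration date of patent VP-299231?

Base term: filing date + 17 years → 26 July 2021.
Office Delay Adjustment: +69 days → 3 October 2021.
Response Delay Deduction: −320 days → 17 November 2020.

November 17, 2020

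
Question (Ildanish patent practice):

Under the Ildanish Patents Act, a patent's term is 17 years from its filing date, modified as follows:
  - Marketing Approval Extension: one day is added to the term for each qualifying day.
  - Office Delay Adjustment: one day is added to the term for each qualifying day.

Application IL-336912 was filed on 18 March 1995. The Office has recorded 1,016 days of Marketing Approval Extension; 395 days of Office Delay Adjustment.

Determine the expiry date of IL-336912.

2016-01-28

Base term: filing date + 17 years → 18 March 2012.
Marketing Approval Extension: +1016 days → 29 December 2014.
Office Delay Adjustment: +395 days → 28 January 2016.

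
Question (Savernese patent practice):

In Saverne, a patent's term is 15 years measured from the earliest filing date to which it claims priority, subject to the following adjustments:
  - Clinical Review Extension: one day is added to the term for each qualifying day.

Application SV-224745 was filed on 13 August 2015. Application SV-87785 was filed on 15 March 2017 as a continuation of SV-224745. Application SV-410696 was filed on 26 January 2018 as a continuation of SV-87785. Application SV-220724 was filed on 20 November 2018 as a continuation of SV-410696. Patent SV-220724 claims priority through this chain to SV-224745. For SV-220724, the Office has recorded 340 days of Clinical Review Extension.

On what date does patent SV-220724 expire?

July 19, 2031

Earliest priority filing: 13 August 2015.
Base term: 13 August 2015 + 15 years → 13 August 2030.
Clinical Review Extension: +340 days → 19 July 2031.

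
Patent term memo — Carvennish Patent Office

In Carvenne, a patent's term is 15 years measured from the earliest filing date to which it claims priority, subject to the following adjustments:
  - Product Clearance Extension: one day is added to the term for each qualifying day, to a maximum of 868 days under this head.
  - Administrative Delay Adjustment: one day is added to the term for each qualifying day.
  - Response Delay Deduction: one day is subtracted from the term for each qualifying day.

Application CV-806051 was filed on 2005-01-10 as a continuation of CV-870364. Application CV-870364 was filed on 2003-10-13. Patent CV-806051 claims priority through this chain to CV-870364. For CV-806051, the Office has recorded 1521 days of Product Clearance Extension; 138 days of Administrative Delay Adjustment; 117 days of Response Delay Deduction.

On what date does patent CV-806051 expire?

Earliest priority filing: 13 October 2003.
Base term: 13 October 2003 + 15 years → 13 October 2018.
Product Clearance Extension: 1521 days claimed exceeds the 868-day cap, so +868 days → 27 February 2021.
Administrative Delay Adjustment: +138 days → 15 July 2021.
Response Delay Deduction: −117 days → 20 March 2021.

2021-03-20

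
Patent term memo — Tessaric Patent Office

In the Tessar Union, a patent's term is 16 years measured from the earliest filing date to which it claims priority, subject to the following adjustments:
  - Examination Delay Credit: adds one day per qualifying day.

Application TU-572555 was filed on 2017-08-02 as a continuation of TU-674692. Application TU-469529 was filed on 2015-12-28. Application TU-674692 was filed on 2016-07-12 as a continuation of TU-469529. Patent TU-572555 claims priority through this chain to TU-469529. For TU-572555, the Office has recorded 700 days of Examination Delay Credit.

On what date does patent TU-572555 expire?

November 27, 2033

Earliest priority filing: 28 December 2015.
Base term: 28 December 2015 + 16 years → 28 December 2031.
Examination Delay Credit: +700 days → 27 November 2033.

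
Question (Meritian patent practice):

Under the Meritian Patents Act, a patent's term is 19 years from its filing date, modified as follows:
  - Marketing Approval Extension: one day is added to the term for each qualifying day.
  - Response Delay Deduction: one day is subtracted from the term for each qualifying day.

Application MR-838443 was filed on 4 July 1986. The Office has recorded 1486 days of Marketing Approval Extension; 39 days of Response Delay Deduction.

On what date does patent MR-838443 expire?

2009-06-20

Base term: filing date + 19 years → 4 July 2005.
Marketing Approval Extension: +1486 days → 29 July 2009.
Response Delay Deduction: −39 days → 20 June 2009.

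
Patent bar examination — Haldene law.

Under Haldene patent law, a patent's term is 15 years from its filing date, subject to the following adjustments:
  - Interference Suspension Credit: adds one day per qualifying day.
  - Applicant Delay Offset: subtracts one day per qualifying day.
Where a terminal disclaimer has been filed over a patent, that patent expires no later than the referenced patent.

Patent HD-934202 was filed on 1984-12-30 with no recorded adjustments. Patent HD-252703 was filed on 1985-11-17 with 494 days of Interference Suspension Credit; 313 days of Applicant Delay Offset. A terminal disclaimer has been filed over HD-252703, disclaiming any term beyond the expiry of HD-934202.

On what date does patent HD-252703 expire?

December 30, 1999

Natural term of HD-252703:
  Base: filing + 15 years → 17 November 2000.
  Interference Suspension Credit: +494 days → 26 March 2002.
  Applicant Delay Offset: −313 days → 17 May 2001.
Expiry of referenced patent HD-934202:
  Base: filing + 15 years → 30 December 1999.
Terminal disclaimer: HD-252703 expires on the earlier of 17 May 2001 and 30 December 1999.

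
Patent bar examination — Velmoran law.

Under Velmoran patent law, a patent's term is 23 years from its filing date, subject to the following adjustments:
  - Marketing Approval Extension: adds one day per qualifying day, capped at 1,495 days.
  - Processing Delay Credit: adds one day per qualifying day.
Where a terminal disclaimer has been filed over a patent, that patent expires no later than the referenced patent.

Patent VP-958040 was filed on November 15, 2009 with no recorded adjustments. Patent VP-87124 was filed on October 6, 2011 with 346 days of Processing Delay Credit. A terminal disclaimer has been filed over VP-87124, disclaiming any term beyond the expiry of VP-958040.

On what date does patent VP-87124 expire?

Natural term of VP-87124:
  Base: filing + 23 years → 6 October 2034.
  Processing Delay Credit: +346 days → 17 September 2035.
Expiry of referenced patent VP-958040:
  Base: filing + 23 years → 15 November 2032.
Terminal disclaimer: VP-87124 expires on the earlier of 17 September 2035 and 15 November 2032.

2032-11-15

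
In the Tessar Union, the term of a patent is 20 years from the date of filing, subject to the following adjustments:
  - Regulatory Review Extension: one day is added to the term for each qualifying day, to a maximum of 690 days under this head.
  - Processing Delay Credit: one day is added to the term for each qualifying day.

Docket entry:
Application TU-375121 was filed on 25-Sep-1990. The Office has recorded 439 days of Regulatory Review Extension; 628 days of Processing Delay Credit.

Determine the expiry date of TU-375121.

2013-08-27

Base term: filing date + 20 years → 25 September 2010.
Regulatory Review Extension: 439 days (within the 690-day cap) → +439 days → 8 December 2011.
Processing Delay Credit: +628 days → 27 August 2013.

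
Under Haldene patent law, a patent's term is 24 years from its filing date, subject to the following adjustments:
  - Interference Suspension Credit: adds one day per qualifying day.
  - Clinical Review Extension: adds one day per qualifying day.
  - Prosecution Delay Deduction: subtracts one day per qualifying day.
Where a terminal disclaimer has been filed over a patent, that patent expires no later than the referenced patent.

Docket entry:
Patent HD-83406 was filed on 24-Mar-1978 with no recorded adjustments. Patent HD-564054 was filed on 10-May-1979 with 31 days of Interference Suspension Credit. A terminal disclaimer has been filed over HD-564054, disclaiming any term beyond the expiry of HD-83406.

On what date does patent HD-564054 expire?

Natural term of HD-564054:
  Base: filing + 24 years → 10 May 2003.
  Interference Suspension Credit: +31 days → 10 June 2003.
Expiry of referenced patent HD-83406:
  Base: filing + 24 years → 24 March 2002.
Terminal disclaimer: HD-564054 expires on the earlier of 10 June 2003 and 24 March 2002.

2002-03-24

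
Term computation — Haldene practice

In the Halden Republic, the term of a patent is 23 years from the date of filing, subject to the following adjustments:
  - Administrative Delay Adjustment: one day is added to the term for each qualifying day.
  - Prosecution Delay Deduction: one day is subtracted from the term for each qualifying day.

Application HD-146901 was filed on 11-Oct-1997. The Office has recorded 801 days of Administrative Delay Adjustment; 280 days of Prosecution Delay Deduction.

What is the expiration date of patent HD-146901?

Base term: filing date + 23 years → 11 October 2020.
Administrative Delay Adjustment: +801 days → 21 December 2022.
Prosecution Delay Deduction: −280 days → 16 March 2022.

2022-03-16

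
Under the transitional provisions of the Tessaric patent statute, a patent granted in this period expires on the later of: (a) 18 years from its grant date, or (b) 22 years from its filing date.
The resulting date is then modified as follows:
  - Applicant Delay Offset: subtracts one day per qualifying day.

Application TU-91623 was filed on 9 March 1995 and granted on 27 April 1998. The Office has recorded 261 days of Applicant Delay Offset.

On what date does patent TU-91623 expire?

(a) grant + 18 years → 27 April 2016.
(b) filing + 22 years → 9 March 2017.
Later of the two: 9 March 2017.
Applicant Delay Offset: −261 days → 21 June 2016.

June 21, 2016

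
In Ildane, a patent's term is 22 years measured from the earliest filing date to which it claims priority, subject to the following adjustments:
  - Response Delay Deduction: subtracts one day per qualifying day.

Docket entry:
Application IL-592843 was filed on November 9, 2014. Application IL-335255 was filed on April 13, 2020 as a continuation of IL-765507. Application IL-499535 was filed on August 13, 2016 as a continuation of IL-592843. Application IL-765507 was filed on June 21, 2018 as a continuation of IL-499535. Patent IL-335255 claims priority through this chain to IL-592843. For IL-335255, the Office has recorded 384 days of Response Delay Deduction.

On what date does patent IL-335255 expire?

October 22, 2035

Earliest priority filing: 9 November 2014.
Base term: 9 November 2014 + 22 years → 9 November 2036.
Response Delay Deduction: −384 days → 22 October 2035.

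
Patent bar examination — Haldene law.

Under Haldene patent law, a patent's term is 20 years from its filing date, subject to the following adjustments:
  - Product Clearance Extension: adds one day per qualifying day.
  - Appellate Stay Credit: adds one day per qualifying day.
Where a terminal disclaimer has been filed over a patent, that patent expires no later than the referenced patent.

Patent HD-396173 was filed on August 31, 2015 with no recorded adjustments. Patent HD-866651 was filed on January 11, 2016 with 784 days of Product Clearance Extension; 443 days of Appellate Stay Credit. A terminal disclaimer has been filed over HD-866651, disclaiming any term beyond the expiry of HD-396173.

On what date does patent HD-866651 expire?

Natural term of HD-866651:
  Base: filing + 20 years → 11 January 2036.
  Product Clearance Extension: +784 days → 5 March 2038.
  Appellate Stay Credit: +443 days → 22 May 2039.
Expiry of referenced patent HD-396173:
  Base: filing + 20 years → 31 August 2035.
Terminal disclaimer: HD-866651 expires on the earlier of 22 May 2039 and 31 August 2035.

August 31, 2035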